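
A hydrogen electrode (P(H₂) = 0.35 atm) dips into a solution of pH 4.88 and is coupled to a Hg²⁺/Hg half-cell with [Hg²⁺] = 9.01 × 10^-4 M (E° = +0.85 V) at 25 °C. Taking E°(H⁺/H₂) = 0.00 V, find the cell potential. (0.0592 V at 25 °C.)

1.04 V

The Hg²⁺/Hg couple is the cathode, so E°_cell = 0.85 V; n = 2.
[H⁺] = 10^(−4.88) = 1.3 × 10^-5 M, and Q = [H⁺]^2 / ([Hg²⁺]·P(H₂)) = 5.51 × 10^-7.
E = E° − (0.0592/2) log Q = 0.85 − (0.0592/2)(-6.259) = 1.035 V.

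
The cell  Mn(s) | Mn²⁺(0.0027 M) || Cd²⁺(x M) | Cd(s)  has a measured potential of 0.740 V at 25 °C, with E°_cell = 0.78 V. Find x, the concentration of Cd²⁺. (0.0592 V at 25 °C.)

1.2 × 10^-4 M

From the Nernst equation, log Q = n(E° − E)/0.0592 = 2(0.78 − 0.740)/0.0592 = 1.351, so Q = 22.5.
With Q = [Mn²⁺]/[Cd²⁺] and the known concentrations, [Cd²⁺] in the denominator gives [Cd²⁺] = 1.2 × 10^-4 M.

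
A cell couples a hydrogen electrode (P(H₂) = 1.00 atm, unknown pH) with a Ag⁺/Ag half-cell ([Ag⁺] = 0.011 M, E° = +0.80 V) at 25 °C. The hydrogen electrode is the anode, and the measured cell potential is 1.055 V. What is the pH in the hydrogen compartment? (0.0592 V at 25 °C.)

E°_cell = 0.80 V and n = 2.
log Q = n(E° − E)/0.0592 = 2×(0.80 − 1.055)/0.0592 = -8.615.
With Q = [H⁺]^2 / ([Ag⁺]^2·P(H₂)), solving for [H⁺] gives log[H⁺] = -6.266, so pH = 6.27.

pH = 6.27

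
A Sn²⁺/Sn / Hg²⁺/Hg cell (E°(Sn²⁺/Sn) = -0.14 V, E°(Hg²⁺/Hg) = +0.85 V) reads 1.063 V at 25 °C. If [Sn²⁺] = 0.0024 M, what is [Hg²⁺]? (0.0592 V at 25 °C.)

0.7 M

From the Nernst equation, log Q = n(E° − E)/0.0592 = 2(0.99 − 1.063)/0.0592 = -2.466, so Q = 0.00342.
With Q = [Sn²⁺]/[Hg²⁺] and the known concentrations, [Hg²⁺] in the denominator gives [Hg²⁺] = 0.7 M.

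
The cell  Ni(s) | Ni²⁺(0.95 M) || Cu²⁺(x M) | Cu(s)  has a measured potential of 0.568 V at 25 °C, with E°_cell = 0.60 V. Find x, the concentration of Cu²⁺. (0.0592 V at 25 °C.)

0.079 M

From the Nernst equation, log Q = n(E° − E)/0.0592 = 2(0.60 − 0.568)/0.0592 = 1.081, so Q = 12.1.
With Q = [Ni²⁺]/[Cu²⁺] and the known concentrations, [Cu²⁺] in the denominator gives [Cu²⁺] = 0.079 M.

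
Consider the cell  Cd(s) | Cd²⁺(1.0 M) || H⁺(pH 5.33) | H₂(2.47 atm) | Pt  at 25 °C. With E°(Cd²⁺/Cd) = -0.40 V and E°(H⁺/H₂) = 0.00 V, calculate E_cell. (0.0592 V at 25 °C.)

The hydrogen couple is the cathode, so E°_cell = 0.40 V; n = 2.
[H⁺] = 10^(−5.33) = 4.7 × 10^-6 M, and Q = [Cd²⁺]·P(H₂) / [H⁺]^2 = 1.13 × 10^11.
E = E° − (0.0592/2) log Q = 0.40 − (0.0592/2)(11.053) = 0.073 V.

0.073 V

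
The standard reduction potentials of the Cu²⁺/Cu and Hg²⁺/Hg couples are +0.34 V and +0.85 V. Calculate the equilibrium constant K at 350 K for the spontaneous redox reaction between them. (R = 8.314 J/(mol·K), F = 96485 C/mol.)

E°_cell = +0.85 − (+0.34) = 0.51 V, with n = 2 electrons transferred.
At equilibrium E = 0, so the Nernst equation gives ln K = nFE°/RT = (2)(96485)(0.51)/((8.314)(350)) = 33.82.
K = e^33.82 = 4.9 × 10^14.

4.9 × 10^14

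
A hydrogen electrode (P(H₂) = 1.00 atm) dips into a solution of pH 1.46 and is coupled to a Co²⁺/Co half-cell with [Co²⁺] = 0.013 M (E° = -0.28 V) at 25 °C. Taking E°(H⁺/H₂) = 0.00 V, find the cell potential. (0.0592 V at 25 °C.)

0.25 V

The hydrogen couple is the cathode, so E°_cell = 0.28 V; n = 2.
[H⁺] = 10^(−1.46) = 0.035 M, and Q = [Co²⁺]·P(H₂) / [H⁺]^2 = 10.8.
E = E° − (0.0592/2) log Q = 0.28 − (0.0592/2)(1.034) = 0.249 V.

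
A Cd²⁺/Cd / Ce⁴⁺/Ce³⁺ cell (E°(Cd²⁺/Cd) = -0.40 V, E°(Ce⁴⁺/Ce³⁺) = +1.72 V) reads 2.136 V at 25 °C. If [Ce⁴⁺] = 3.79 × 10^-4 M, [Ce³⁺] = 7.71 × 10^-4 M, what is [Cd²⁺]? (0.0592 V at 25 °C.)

From the Nernst equation, log Q = n(E° − E)/0.0592 = 2(2.12 − 2.136)/0.0592 = -0.541, so Q = 0.288.
With Q = [Cd²⁺]·[Ce³⁺]^2/[Ce⁴⁺]^2 and the known concentrations, [Cd²⁺] in the numerator gives [Cd²⁺] = 0.07 M.

0.07 M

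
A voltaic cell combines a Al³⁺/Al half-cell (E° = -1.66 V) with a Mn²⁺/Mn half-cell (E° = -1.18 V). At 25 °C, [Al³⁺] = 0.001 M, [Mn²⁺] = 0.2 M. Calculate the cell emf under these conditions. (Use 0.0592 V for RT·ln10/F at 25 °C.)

0.519 V

The Mn²⁺/Mn couple has the higher reduction potential and acts as the cathode, so E°_cell = -1.18 − (-1.66) = 0.48 V.
Balancing electrons gives n = 6; the reaction quotient is Q = [Al³⁺]^2/[Mn²⁺]^3 = 1.25 × 10^-4.
At 25 °C, E = E° − (0.0592/n) log Q = 0.48 − (0.0592/6)(-3.903) = 0.480 + 0.039 = 0.519 V.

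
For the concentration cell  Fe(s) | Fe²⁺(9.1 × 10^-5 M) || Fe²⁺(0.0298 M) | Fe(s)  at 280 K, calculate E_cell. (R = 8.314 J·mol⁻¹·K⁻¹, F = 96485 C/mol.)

0.070 V

Both half-cells are Fe²⁺/Fe, so E°_cell = 0. The concentrated side is the cathode; the cell reaction moves Fe²⁺ from high to low concentration with n = 2.
Q = [Fe²⁺]_dilute/[Fe²⁺]_conc = 9.1 × 10^-5/0.0298 = 0.00305.
E = 0 − (RT/nF) ln Q = −((8.314×280)/(2×96485))(-5.791) = 0.0699 V.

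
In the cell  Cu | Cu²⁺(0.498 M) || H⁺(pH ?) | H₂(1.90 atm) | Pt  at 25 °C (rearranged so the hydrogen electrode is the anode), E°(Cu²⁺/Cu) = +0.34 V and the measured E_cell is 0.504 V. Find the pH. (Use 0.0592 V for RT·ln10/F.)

E°_cell = 0.34 V and n = 2.
log Q = n(E° − E)/0.0592 = 2×(0.34 − 0.504)/0.0592 = -5.541.
With Q = [H⁺]^2 / ([Cu²⁺]·P(H₂)), solving for [H⁺] gives log[H⁺] = -2.782, so pH = 2.78.

pH = 2.78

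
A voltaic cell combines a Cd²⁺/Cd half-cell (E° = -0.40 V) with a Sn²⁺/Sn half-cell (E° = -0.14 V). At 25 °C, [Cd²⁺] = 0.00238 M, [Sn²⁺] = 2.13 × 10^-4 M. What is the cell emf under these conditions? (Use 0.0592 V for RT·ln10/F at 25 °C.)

The Sn²⁺/Sn couple has the higher reduction potential and acts as the cathode, so E°_cell = -0.14 − (-0.40) = 0.26 V.
Balancing electrons gives n = 2; the reaction quotient is Q = [Cd²⁺]/[Sn²⁺] = 11.2.
At 25 °C, E = E° − (0.0592/n) log Q = 0.26 − (0.0592/2)(1.048) = 0.260 − 0.031 = 0.229 V.

0.229 V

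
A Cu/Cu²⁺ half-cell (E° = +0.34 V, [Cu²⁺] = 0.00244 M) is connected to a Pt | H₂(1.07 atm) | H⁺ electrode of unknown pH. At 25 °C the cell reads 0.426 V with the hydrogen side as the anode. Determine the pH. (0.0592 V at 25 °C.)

E°_cell = 0.34 V and n = 2.
log Q = n(E° − E)/0.0592 = 2×(0.34 − 0.426)/0.0592 = -2.905.
With Q = [H⁺]^2 / ([Cu²⁺]·P(H₂)), solving for [H⁺] gives log[H⁺] = -2.744, so pH = 2.74.

pH = 2.74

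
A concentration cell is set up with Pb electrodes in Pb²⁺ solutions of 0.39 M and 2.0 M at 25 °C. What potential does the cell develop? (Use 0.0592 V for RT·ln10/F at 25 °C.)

Both half-cells are Pb²⁺/Pb, so E°_cell = 0. The concentrated side is the cathode; the cell reaction moves Pb²⁺ from high to low concentration with n = 2.
Q = [Pb²⁺]_dilute/[Pb²⁺]_conc = 0.39/2.0 = 0.195.
E = 0 − (0.0592/2) log Q = −(0.0592/2)(-0.710) = 0.0210 V.

0.021 V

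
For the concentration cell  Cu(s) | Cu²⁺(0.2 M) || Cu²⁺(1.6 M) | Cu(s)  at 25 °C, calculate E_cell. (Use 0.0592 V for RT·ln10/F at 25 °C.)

Both half-cells are Cu²⁺/Cu, so E°_cell = 0. The concentrated side is the cathode; the cell reaction moves Cu²⁺ from high to low concentration with n = 2.
Q = [Cu²⁺]_dilute/[Cu²⁺]_conc = 0.2/1.6 = 0.125.
E = 0 − (0.0592/2) log Q = −(0.0592/2)(-0.903) = 0.0267 V.

0.027 V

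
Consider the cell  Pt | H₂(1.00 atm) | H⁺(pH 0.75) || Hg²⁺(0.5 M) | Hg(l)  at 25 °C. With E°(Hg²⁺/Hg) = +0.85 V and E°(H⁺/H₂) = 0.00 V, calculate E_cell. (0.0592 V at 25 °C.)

The Hg²⁺/Hg couple is the cathode, so E°_cell = 0.85 V; n = 2.
[H⁺] = 10^(−0.75) = 0.18 M, and Q = [H⁺]^2 / ([Hg²⁺]·P(H₂)) = 0.0632.
E = E° − (0.0592/2) log Q = 0.85 − (0.0592/2)(-1.199) = 0.885 V.

0.89 V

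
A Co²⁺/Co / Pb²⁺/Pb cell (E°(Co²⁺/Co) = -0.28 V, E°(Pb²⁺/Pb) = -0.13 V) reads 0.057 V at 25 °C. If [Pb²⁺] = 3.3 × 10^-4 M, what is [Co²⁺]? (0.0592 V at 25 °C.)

From the Nernst equation, log Q = n(E° − E)/0.0592 = 2(0.15 − 0.057)/0.0592 = 3.142, so Q = 1390.
With Q = [Co²⁺]/[Pb²⁺] and the known concentrations, [Co²⁺] in the numerator gives [Co²⁺] = 0.46 M.

0.46 M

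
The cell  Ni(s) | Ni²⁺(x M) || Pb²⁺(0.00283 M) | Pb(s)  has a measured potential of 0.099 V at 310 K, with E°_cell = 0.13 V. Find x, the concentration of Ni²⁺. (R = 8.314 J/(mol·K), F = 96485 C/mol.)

From the Nernst equation, ln Q = nF(E° − E)/RT = 2×96485×(0.13 − 0.099)/(8.314×310) = 2.321, so Q = 10.2.
With Q = [Ni²⁺]/[Pb²⁺] and the known concentrations, [Ni²⁺] in the numerator gives [Ni²⁺] = 0.029 M.

0.029 M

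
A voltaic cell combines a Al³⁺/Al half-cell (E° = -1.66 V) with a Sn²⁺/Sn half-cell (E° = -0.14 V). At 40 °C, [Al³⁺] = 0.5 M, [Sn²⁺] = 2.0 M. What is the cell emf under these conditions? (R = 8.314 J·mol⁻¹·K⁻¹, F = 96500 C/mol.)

1.54 V

The Sn²⁺/Sn couple has the higher reduction potential and acts as the cathode, so E°_cell = -0.14 − (-1.66) = 1.52 V.
Balancing electrons gives n = 6; the reaction quotient is Q = [Al³⁺]^2/[Sn²⁺]^3 = 0.0312.
E = E° − (RT/nF) ln Q = 1.52 − (8.314×313)/(6×96500) × (-3.466) = 1.520 + 0.016 = 1.536 V.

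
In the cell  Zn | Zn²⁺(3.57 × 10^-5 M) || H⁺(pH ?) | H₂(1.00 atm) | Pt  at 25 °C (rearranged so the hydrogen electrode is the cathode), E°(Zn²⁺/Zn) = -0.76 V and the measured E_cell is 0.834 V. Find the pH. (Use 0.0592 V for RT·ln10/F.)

E°_cell = 0.76 V and n = 2.
log Q = n(E° − E)/0.0592 = 2×(0.76 − 0.834)/0.0592 = -2.500.
With Q = [Zn²⁺]·P(H₂) / [H⁺]^2, solving for [H⁺] gives log[H⁺] = -0.974, so pH = 0.97.

pH = 0.97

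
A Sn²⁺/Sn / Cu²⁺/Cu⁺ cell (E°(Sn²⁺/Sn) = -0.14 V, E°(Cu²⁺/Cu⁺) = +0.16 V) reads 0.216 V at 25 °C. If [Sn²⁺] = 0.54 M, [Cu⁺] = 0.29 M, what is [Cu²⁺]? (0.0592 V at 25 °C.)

From the Nernst equation, log Q = n(E° − E)/0.0592 = 2(0.30 − 0.216)/0.0592 = 2.838, so Q = 688.
With Q = [Sn²⁺]·[Cu⁺]^2/[Cu²⁺]^2 and the known concentrations, [Cu²⁺]^2 in the denominator gives [Cu²⁺] = 0.0081 M.

0.0081 M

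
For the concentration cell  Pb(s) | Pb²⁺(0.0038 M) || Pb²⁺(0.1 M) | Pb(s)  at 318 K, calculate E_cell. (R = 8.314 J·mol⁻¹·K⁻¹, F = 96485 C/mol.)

Both half-cells are Pb²⁺/Pb, so E°_cell = 0. The concentrated side is the cathode; the cell reaction moves Pb²⁺ from high to low concentration with n = 2.
Q = [Pb²⁺]_dilute/[Pb²⁺]_conc = 0.0038/0.1 = 0.0380.
E = 0 − (RT/nF) ln Q = −((8.314×318)/(2×96485))(-3.270) = 0.0448 V.

0.045 V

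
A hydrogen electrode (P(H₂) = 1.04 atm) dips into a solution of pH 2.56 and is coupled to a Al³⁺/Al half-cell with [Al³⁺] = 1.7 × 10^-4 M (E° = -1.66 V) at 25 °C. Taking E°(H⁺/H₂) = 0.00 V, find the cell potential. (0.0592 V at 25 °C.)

The hydrogen couple is the cathode, so E°_cell = 1.66 V; n = 6.
[H⁺] = 10^(−2.56) = 0.0028 M, and Q = [Al³⁺]^2·P(H₂)^3 / [H⁺]^6 = 7.45 × 10^7.
E = E° − (0.0592/6) log Q = 1.66 − (0.0592/6)(7.872) = 1.582 V.

1.58 V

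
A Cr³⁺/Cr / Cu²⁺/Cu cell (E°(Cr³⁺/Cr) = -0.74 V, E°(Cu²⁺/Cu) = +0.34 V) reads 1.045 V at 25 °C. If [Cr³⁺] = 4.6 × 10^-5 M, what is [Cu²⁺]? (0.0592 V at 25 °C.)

8.4 × 10^-5 M

From the Nernst equation, log Q = n(E° − E)/0.0592 = 6(1.08 − 1.045)/0.0592 = 3.547, so Q = 3530.
With Q = [Cr³⁺]^2/[Cu²⁺]^3 and the known concentrations, [Cu²⁺]^3 in the denominator gives [Cu²⁺] = 8.4 × 10^-5 M.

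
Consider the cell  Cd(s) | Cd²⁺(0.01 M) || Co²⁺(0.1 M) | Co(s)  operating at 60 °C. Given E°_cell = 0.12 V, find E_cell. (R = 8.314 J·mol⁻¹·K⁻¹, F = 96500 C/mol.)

Balancing electrons gives n = 2; the reaction quotient is Q = [Cd²⁺]/[Co²⁺] = 0.100.
E = E° − (RT/nF) ln Q = 0.12 − (8.314×333)/(2×96500) × (-2.303) = 0.120 + 0.033 = 0.153 V.

0.153 V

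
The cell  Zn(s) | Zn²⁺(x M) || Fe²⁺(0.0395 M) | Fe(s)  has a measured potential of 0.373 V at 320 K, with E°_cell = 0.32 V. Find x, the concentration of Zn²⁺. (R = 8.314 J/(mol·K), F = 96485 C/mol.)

8.5 × 10^-4 M

From the Nernst equation, ln Q = nF(E° − E)/RT = 2×96485×(0.32 − 0.373)/(8.314×320) = -3.844, so Q = 0.0214.
With Q = [Zn²⁺]/[Fe²⁺] and the known concentrations, [Zn²⁺] in the numerator gives [Zn²⁺] = 8.5 × 10^-4 M.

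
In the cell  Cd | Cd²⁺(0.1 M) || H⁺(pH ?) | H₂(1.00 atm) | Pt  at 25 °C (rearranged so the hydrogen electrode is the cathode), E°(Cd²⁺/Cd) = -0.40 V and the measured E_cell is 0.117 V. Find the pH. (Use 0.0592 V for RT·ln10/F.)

pH = 5.28

E°_cell = 0.40 V and n = 2.
log Q = n(E° − E)/0.0592 = 2×(0.40 − 0.117)/0.0592 = 9.561.
With Q = [Cd²⁺]·P(H₂) / [H⁺]^2, solving for [H⁺] gives log[H⁺] = -5.280, so pH = 5.28.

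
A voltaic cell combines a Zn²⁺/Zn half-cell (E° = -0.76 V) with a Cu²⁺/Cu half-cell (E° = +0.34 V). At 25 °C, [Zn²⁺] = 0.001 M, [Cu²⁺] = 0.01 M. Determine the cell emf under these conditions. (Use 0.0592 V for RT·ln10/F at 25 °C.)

1.13 V

The Cu²⁺/Cu couple has the higher reduction potential and acts as the cathode, so E°_cell = +0.34 − (-0.76) = 1.10 V.
Balancing electrons gives n = 2; the reaction quotient is Q = [Zn²⁺]/[Cu²⁺] = 0.100.
At 25 °C, E = E° − (0.0592/n) log Q = 1.10 − (0.0592/2)(-1.000) = 1.100 + 0.030 = 1.130 V.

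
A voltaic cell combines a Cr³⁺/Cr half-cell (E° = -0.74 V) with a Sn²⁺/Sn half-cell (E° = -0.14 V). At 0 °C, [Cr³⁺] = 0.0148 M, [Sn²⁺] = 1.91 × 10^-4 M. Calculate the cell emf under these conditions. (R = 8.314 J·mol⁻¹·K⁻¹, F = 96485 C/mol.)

0.532 V

The Sn²⁺/Sn couple has the higher reduction potential and acts as the cathode, so E°_cell = -0.14 − (-0.74) = 0.60 V.
Balancing electrons gives n = 6; the reaction quotient is Q = [Cr³⁺]^2/[Sn²⁺]^3 = 3.14 × 10^7.
E = E° − (RT/nF) ln Q = 0.60 − (8.314×273)/(6×96485) × (17.263) = 0.600 − 0.068 = 0.532 V.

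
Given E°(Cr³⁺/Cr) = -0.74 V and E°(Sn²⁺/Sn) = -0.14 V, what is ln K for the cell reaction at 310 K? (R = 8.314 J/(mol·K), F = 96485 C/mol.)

E°_cell = -0.14 − (-0.74) = 0.60 V, with n = 6 electrons transferred.
At equilibrium E = 0, so the Nernst equation gives ln K = nFE°/RT = (6)(96485)(0.60)/((8.314)(310)) = 134.77.

ln K = 134.8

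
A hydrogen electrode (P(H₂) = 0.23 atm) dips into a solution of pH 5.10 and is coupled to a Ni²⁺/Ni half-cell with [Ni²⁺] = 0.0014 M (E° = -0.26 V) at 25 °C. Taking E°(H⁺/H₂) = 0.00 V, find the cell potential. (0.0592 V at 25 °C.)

0.061 V

The hydrogen couple is the cathode, so E°_cell = 0.26 V; n = 2.
[H⁺] = 10^(−5.10) = 7.9 × 10^-6 M, and Q = [Ni²⁺]·P(H₂) / [H⁺]^2 = 5.1 × 10^6.
E = E° − (0.0592/2) log Q = 0.26 − (0.0592/2)(6.708) = 0.061 V.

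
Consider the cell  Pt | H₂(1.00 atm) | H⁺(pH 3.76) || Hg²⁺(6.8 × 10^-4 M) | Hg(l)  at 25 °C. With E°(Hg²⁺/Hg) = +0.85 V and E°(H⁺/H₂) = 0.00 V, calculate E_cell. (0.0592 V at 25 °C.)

The Hg²⁺/Hg couple is the cathode, so E°_cell = 0.85 V; n = 2.
[H⁺] = 10^(−3.76) = 1.7 × 10^-4 M, and Q = [H⁺]^2 / ([Hg²⁺]·P(H₂)) = 4.44 × 10^-5.
E = E° − (0.0592/2) log Q = 0.85 − (0.0592/2)(-4.353) = 0.979 V.

0.98 V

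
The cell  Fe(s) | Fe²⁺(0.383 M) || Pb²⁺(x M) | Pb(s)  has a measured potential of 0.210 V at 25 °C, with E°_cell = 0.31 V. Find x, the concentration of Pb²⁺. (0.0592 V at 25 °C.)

From the Nernst equation, log Q = n(E° − E)/0.0592 = 2(0.31 − 0.210)/0.0592 = 3.378, so Q = 2390.
With Q = [Fe²⁺]/[Pb²⁺] and the known concentrations, [Pb²⁺] in the denominator gives [Pb²⁺] = 1.6 × 10^-4 M.

1.6 × 10^-4 M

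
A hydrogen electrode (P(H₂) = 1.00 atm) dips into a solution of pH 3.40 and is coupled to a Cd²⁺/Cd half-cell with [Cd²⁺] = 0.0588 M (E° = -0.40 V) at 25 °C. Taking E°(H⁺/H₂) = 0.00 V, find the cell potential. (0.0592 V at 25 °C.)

The hydrogen couple is the cathode, so E°_cell = 0.40 V; n = 2.
[H⁺] = 10^(−3.40) = 4 × 10^-4 M, and Q = [Cd²⁺]·P(H₂) / [H⁺]^2 = 3.71 × 10^5.
E = E° − (0.0592/2) log Q = 0.40 − (0.0592/2)(5.569) = 0.235 V.

0.24 V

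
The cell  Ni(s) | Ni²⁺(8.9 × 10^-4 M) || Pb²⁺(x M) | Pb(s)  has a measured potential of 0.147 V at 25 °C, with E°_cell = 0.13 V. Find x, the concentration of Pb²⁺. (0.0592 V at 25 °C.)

From the Nernst equation, log Q = n(E° − E)/0.0592 = 2(0.13 − 0.147)/0.0592 = -0.574, so Q = 0.266.
With Q = [Ni²⁺]/[Pb²⁺] and the known concentrations, [Pb²⁺] in the denominator gives [Pb²⁺] = 0.0033 M.

0.0033 M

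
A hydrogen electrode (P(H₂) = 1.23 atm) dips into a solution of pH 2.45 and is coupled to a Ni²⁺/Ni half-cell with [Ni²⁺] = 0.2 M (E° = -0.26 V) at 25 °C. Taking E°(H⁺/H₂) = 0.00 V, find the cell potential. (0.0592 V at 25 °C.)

0.13 V

The hydrogen couple is the cathode, so E°_cell = 0.26 V; n = 2.
[H⁺] = 10^(−2.45) = 0.0035 M, and Q = [Ni²⁺]·P(H₂) / [H⁺]^2 = 1.95 × 10^4.
E = E° − (0.0592/2) log Q = 0.26 − (0.0592/2)(4.291) = 0.133 V.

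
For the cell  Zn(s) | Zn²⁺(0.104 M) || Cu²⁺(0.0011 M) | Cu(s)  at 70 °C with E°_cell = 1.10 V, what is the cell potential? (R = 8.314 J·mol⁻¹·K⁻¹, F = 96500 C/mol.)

Balancing electrons gives n = 2; the reaction quotient is Q = [Zn²⁺]/[Cu²⁺] = 94.5.
E = E° − (RT/nF) ln Q = 1.10 − (8.314×343)/(2×96500) × (4.549) = 1.100 − 0.067 = 1.033 V.

1.03 V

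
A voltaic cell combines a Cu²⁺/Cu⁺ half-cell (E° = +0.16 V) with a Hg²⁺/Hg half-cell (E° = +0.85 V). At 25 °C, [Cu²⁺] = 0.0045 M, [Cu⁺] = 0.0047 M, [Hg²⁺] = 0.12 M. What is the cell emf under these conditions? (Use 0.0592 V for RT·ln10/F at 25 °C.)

The Hg²⁺/Hg couple has the higher reduction potential and acts as the cathode, so E°_cell = +0.85 − (+0.16) = 0.69 V.
Balancing electrons gives n = 2; the reaction quotient is Q = [Cu²⁺]^2/([Cu⁺]^2·[Hg²⁺]) = 7.64.
At 25 °C, E = E° − (0.0592/n) log Q = 0.69 − (0.0592/2)(0.883) = 0.690 − 0.026 = 0.664 V.

0.664 V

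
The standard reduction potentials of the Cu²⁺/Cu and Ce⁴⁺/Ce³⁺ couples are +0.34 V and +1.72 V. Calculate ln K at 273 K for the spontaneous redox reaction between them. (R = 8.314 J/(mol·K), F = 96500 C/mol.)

ln K = 117.3

E°_cell = +1.72 − (+0.34) = 1.38 V, with n = 2 electrons transferred.
At equilibrium E = 0, so the Nernst equation gives ln K = nFE°/RT = (2)(96500)(1.38)/((8.314)(273)) = 117.34.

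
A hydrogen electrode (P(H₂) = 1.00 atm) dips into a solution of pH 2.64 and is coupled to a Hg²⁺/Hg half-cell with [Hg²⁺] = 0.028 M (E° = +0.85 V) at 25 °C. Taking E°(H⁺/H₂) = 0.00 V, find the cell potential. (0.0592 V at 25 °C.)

The Hg²⁺/Hg couple is the cathode, so E°_cell = 0.85 V; n = 2.
[H⁺] = 10^(−2.64) = 0.0023 M, and Q = [H⁺]^2 / ([Hg²⁺]·P(H₂)) = 1.87 × 10^-4.
E = E° − (0.0592/2) log Q = 0.85 − (0.0592/2)(-3.727) = 0.960 V.

0.96 V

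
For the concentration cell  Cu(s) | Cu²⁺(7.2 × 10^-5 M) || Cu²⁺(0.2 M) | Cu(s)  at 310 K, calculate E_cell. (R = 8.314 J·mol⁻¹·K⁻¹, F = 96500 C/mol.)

0.11 V

Both half-cells are Cu²⁺/Cu, so E°_cell = 0. The concentrated side is the cathode; the cell reaction moves Cu²⁺ from high to low concentration with n = 2.
Q = [Cu²⁺]_dilute/[Cu²⁺]_conc = 7.2 × 10^-5/0.2 = 3.6 × 10^-4.
E = 0 − (RT/nF) ln Q = −((8.314×310)/(2×96500))(-7.929) = 0.1059 V.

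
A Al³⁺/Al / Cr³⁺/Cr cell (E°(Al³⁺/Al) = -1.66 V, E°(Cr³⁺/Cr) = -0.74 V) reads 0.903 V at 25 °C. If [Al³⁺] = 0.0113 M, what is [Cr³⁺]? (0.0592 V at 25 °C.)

From the Nernst equation, log Q = n(E° − E)/0.0592 = 3(0.92 − 0.903)/0.0592 = 0.861, so Q = 7.27.
With Q = [Al³⁺]/[Cr³⁺] and the known concentrations, [Cr³⁺] in the denominator gives [Cr³⁺] = 0.0016 M.

0.0016 M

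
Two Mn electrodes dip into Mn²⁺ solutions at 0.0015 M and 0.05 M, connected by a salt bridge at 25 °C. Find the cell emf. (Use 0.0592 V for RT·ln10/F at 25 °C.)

0.045 V

Both half-cells are Mn²⁺/Mn, so E°_cell = 0. The concentrated side is the cathode; the cell reaction moves Mn²⁺ from high to low concentration with n = 2.
Q = [Mn²⁺]_dilute/[Mn²⁺]_conc = 0.0015/0.05 = 0.0300.
E = 0 − (0.0592/2) log Q = −(0.0592/2)(-1.523) = 0.0451 V.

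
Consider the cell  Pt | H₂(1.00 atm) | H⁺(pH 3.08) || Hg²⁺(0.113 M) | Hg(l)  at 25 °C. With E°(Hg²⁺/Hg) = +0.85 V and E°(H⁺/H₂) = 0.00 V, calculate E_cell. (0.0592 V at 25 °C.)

The Hg²⁺/Hg couple is the cathode, so E°_cell = 0.85 V; n = 2.
[H⁺] = 10^(−3.08) = 8.3 × 10^-4 M, and Q = [H⁺]^2 / ([Hg²⁺]·P(H₂)) = 6.12 × 10^-6.
E = E° − (0.0592/2) log Q = 0.85 − (0.0592/2)(-5.213) = 1.004 V.

1.00 V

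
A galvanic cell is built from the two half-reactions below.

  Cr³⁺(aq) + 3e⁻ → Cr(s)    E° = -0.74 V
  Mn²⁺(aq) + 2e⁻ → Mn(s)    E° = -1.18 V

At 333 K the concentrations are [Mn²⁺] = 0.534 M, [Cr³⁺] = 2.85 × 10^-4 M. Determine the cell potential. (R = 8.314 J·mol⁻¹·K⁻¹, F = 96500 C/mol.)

0.371 V

The Cr³⁺/Cr couple has the higher reduction potential and acts as the cathode, so E°_cell = -0.74 − (-1.18) = 0.44 V.
Balancing electrons gives n = 6; the reaction quotient is Q = [Mn²⁺]^3/[Cr³⁺]^2 = 1.87 × 10^6.
E = E° − (RT/nF) ln Q = 0.44 − (8.314×333)/(6×96500) × (14.444) = 0.440 − 0.069 = 0.371 V.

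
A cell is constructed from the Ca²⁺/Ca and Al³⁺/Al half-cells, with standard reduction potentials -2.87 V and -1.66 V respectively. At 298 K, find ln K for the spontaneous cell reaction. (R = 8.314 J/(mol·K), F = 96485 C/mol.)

ln K = 282.7

E°_cell = -1.66 − (-2.87) = 1.21 V, with n = 6 electrons transferred.
At equilibrium E = 0, so the Nernst equation gives ln K = nFE°/RT = (6)(96485)(1.21)/((8.314)(298)) = 282.73.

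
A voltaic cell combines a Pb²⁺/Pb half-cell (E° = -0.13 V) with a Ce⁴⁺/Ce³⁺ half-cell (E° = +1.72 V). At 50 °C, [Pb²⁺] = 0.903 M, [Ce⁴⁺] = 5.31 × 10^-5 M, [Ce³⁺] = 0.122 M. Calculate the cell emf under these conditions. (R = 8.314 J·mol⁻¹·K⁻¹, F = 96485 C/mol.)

The Ce⁴⁺/Ce³⁺ couple has the higher reduction potential and acts as the cathode, so E°_cell = +1.72 − (-0.13) = 1.85 V.
Balancing electrons gives n = 2; the reaction quotient is Q = [Pb²⁺]·[Ce³⁺]^2/[Ce⁴⁺]^2 = 4.77 × 10^6.
E = E° − (RT/nF) ln Q = 1.85 − (8.314×323)/(2×96485) × (15.377) = 1.850 − 0.214 = 1.636 V.

1.64 V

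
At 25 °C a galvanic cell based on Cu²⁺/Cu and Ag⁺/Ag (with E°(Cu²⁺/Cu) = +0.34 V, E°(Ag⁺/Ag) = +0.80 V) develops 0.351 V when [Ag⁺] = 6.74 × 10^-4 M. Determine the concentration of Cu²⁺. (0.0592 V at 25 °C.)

From the Nernst equation, log Q = n(E° − E)/0.0592 = 2(0.46 − 0.351)/0.0592 = 3.682, so Q = 4810.
With Q = [Cu²⁺]/[Ag⁺]^2 and the known concentrations, [Cu²⁺] in the numerator gives [Cu²⁺] = 0.0022 M.

0.0022 M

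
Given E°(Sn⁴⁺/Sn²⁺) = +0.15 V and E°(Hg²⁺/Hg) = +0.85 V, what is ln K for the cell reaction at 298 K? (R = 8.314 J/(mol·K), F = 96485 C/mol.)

ln K = 54.5

E°_cell = +0.85 − (+0.15) = 0.70 V, with n = 2 electrons transferred.
At equilibrium E = 0, so the Nernst equation gives ln K = nFE°/RT = (2)(96485)(0.70)/((8.314)(298)) = 54.52.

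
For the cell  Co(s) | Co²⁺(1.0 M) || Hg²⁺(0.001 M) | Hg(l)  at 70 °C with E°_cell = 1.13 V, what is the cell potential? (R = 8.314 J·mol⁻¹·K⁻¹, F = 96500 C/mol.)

1.03 V

Balancing electrons gives n = 2; the reaction quotient is Q = [Co²⁺]/[Hg²⁺] = 1000.
E = E° − (RT/nF) ln Q = 1.13 − (8.314×343)/(2×96500) × (6.908) = 1.130 − 0.102 = 1.028 V.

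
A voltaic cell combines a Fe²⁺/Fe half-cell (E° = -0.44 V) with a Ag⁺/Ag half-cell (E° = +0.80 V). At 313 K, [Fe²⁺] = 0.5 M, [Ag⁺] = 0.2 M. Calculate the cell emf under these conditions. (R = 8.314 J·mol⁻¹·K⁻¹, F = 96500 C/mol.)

1.21 V

The Ag⁺/Ag couple has the higher reduction potential and acts as the cathode, so E°_cell = +0.80 − (-0.44) = 1.24 V.
Balancing electrons gives n = 2; the reaction quotient is Q = [Fe²⁺]/[Ag⁺]^2 = 12.5.
E = E° − (RT/nF) ln Q = 1.24 − (8.314×313)/(2×96500) × (2.526) = 1.240 − 0.034 = 1.206 V.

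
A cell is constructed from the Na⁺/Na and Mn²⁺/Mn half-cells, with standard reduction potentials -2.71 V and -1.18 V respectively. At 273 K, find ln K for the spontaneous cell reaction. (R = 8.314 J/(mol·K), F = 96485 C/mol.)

ln K = 130.1

E°_cell = -1.18 − (-2.71) = 1.53 V, with n = 2 electrons transferred.
At equilibrium E = 0, so the Nernst equation gives ln K = nFE°/RT = (2)(96485)(1.53)/((8.314)(273)) = 130.08.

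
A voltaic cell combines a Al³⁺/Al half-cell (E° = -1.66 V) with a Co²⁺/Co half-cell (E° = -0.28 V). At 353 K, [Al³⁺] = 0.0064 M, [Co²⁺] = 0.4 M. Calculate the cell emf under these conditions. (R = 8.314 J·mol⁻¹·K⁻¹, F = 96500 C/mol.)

1.42 V

The Co²⁺/Co couple has the higher reduction potential and acts as the cathode, so E°_cell = -0.28 − (-1.66) = 1.38 V.
Balancing electrons gives n = 6; the reaction quotient is Q = [Al³⁺]^2/[Co²⁺]^3 = 6.4 × 10^-4.
E = E° − (RT/nF) ln Q = 1.38 − (8.314×353)/(6×96500) × (-7.354) = 1.380 + 0.037 = 1.417 V.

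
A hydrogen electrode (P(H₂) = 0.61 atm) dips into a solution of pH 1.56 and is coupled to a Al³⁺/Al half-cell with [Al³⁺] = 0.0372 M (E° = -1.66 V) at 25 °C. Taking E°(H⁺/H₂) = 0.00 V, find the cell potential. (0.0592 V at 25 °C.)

1.60 V

The hydrogen couple is the cathode, so E°_cell = 1.66 V; n = 6.
[H⁺] = 10^(−1.56) = 0.028 M, and Q = [Al³⁺]^2·P(H₂)^3 / [H⁺]^6 = 7.2 × 10^5.
E = E° − (0.0592/6) log Q = 1.66 − (0.0592/6)(5.857) = 1.602 V.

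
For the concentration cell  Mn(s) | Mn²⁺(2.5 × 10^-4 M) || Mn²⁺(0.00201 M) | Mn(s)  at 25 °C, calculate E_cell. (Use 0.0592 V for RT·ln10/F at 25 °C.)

Both half-cells are Mn²⁺/Mn, so E°_cell = 0. The concentrated side is the cathode; the cell reaction moves Mn²⁺ from high to low concentration with n = 2.
Q = [Mn²⁺]_dilute/[Mn²⁺]_conc = 2.5 × 10^-4/0.00201 = 0.124.
E = 0 − (0.0592/2) log Q = −(0.0592/2)(-0.905) = 0.0268 V.

0.027 V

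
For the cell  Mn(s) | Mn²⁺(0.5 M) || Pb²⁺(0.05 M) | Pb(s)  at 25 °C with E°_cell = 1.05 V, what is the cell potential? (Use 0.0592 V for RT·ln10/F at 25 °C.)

Balancing electrons gives n = 2; the reaction quotient is Q = [Mn²⁺]/[Pb²⁺] = 10.0.
At 25 °C, E = E° − (0.0592/n) log Q = 1.05 − (0.0592/2)(1.000) = 1.050 − 0.030 = 1.020 V.

1.02 V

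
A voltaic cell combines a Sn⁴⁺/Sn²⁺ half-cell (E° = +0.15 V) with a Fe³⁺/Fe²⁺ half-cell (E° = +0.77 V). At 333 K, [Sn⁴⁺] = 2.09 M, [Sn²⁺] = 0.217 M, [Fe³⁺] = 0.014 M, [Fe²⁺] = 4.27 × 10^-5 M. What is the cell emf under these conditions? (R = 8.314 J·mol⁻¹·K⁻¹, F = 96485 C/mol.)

0.754 V

The Fe³⁺/Fe²⁺ couple has the higher reduction potential and acts as the cathode, so E°_cell = +0.77 − (+0.15) = 0.62 V.
Balancing electrons gives n = 2; the reaction quotient is Q = [Sn⁴⁺]·[Fe²⁺]^2/([Sn²⁺]·[Fe³⁺]^2) = 8.96 × 10^-5.
E = E° − (RT/nF) ln Q = 0.62 − (8.314×333)/(2×96485) × (-9.320) = 0.620 + 0.134 = 0.754 V.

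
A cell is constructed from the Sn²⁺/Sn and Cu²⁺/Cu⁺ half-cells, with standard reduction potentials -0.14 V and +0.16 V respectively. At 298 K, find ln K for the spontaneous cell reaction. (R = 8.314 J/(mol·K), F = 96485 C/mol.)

ln K = 23.4

E°_cell = +0.16 − (-0.14) = 0.30 V, with n = 2 electrons transferred.
At equilibrium E = 0, so the Nernst equation gives ln K = nFE°/RT = (2)(96485)(0.30)/((8.314)(298)) = 23.37.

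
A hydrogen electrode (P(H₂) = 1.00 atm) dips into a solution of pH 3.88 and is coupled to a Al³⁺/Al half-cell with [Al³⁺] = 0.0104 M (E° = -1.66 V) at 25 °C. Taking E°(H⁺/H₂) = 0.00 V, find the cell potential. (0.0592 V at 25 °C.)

The hydrogen couple is the cathode, so E°_cell = 1.66 V; n = 6.
[H⁺] = 10^(−3.88) = 1.3 × 10^-4 M, and Q = [Al³⁺]^2·P(H₂)^3 / [H⁺]^6 = 2.06 × 10^19.
E = E° − (0.0592/6) log Q = 1.66 − (0.0592/6)(19.314) = 1.469 V.

1.47 V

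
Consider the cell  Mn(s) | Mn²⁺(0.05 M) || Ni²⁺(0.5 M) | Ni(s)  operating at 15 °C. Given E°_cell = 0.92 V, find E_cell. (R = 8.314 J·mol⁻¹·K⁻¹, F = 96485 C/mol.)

Balancing electrons gives n = 2; the reaction quotient is Q = [Mn²⁺]/[Ni²⁺] = 0.100.
E = E° − (RT/nF) ln Q = 0.92 − (8.314×288)/(2×96485) × (-2.303) = 0.920 + 0.029 = 0.949 V.

0.949 V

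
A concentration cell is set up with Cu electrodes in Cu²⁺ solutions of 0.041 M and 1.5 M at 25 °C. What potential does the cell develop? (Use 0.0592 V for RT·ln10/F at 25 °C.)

Both half-cells are Cu²⁺/Cu, so E°_cell = 0. The concentrated side is the cathode; the cell reaction moves Cu²⁺ from high to low concentration with n = 2.
Q = [Cu²⁺]_dilute/[Cu²⁺]_conc = 0.041/1.5 = 0.0273.
E = 0 − (0.0592/2) log Q = −(0.0592/2)(-1.563) = 0.0463 V.

0.046 V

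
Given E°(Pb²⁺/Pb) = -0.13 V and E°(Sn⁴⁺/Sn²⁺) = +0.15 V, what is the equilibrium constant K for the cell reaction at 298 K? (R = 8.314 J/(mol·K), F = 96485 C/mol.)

E°_cell = +0.15 − (-0.13) = 0.28 V, with n = 2 electrons transferred.
At equilibrium E = 0, so the Nernst equation gives ln K = nFE°/RT = (2)(96485)(0.28)/((8.314)(298)) = 21.81.
K = e^21.81 = 3 × 10^9.

3 × 10^9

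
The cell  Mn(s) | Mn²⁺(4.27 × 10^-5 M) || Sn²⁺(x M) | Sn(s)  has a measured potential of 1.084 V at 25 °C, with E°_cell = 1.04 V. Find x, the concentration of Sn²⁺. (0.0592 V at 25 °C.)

0.0013 M

From the Nernst equation, log Q = n(E° − E)/0.0592 = 2(1.04 − 1.084)/0.0592 = -1.486, so Q = 0.0326.
With Q = [Mn²⁺]/[Sn²⁺] and the known concentrations, [Sn²⁺] in the denominator gives [Sn²⁺] = 0.0013 M.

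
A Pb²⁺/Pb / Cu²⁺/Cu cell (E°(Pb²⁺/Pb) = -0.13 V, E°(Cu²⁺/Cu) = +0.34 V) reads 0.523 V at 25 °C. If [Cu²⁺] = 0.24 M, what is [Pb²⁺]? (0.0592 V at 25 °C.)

0.0039 M

From the Nernst equation, log Q = n(E° − E)/0.0592 = 2(0.47 − 0.523)/0.0592 = -1.791, so Q = 0.0162.
With Q = [Pb²⁺]/[Cu²⁺] and the known concentrations, [Pb²⁺] in the numerator gives [Pb²⁺] = 0.0039 M.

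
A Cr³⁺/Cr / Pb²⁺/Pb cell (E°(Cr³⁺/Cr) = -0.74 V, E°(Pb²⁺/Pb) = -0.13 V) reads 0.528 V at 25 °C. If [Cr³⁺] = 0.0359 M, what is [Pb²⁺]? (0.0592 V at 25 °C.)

From the Nernst equation, log Q = n(E° − E)/0.0592 = 6(0.61 − 0.528)/0.0592 = 8.311, so Q = 2.05 × 10^8.
With Q = [Cr³⁺]^2/[Pb²⁺]^3 and the known concentrations, [Pb²⁺]^3 in the denominator gives [Pb²⁺] = 1.8 × 10^-4 M.

1.8 × 10^-4 M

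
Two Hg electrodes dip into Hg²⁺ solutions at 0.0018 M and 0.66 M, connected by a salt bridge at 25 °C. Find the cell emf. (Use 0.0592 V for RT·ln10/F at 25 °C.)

Both half-cells are Hg²⁺/Hg, so E°_cell = 0. The concentrated side is the cathode; the cell reaction moves Hg²⁺ from high to low concentration with n = 2.
Q = [Hg²⁺]_dilute/[Hg²⁺]_conc = 0.0018/0.66 = 0.00273.
E = 0 − (0.0592/2) log Q = −(0.0592/2)(-2.564) = 0.0759 V.

0.076 V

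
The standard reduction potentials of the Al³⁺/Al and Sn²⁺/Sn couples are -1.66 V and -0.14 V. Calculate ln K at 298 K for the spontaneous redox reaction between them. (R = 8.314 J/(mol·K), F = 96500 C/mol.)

ln K = 355.2

E°_cell = -0.14 − (-1.66) = 1.52 V, with n = 6 electrons transferred.
At equilibrium E = 0, so the Nernst equation gives ln K = nFE°/RT = (6)(96500)(1.52)/((8.314)(298)) = 355.22.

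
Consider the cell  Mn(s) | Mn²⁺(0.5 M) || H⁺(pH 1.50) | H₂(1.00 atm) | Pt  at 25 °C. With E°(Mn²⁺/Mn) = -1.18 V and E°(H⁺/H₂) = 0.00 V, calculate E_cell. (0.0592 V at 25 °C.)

The hydrogen couple is the cathode, so E°_cell = 1.18 V; n = 2.
[H⁺] = 10^(−1.50) = 0.032 M, and Q = [Mn²⁺]·P(H₂) / [H⁺]^2 = 500.
E = E° − (0.0592/2) log Q = 1.18 − (0.0592/2)(2.699) = 1.100 V.

1.10 V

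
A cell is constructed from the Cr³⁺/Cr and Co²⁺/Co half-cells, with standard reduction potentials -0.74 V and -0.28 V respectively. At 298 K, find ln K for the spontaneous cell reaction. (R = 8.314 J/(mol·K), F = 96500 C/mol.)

E°_cell = -0.28 − (-0.74) = 0.46 V, with n = 6 electrons transferred.
At equilibrium E = 0, so the Nernst equation gives ln K = nFE°/RT = (6)(96500)(0.46)/((8.314)(298)) = 107.50.

ln K = 107.5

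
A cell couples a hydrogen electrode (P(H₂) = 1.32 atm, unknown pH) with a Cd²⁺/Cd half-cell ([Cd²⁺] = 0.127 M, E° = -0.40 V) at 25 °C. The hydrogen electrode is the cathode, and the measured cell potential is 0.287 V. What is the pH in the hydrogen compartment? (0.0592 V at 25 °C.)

E°_cell = 0.40 V and n = 2.
log Q = n(E° − E)/0.0592 = 2×(0.40 − 0.287)/0.0592 = 3.818.
With Q = [Cd²⁺]·P(H₂) / [H⁺]^2, solving for [H⁺] gives log[H⁺] = -2.297, so pH = 2.30.

pH = 2.30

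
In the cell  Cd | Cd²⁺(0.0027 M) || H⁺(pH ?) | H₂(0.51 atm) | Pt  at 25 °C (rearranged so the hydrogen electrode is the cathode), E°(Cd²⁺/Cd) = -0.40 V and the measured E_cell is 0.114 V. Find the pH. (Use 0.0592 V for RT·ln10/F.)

E°_cell = 0.40 V and n = 2.
log Q = n(E° − E)/0.0592 = 2×(0.40 − 0.114)/0.0592 = 9.662.
With Q = [Cd²⁺]·P(H₂) / [H⁺]^2, solving for [H⁺] gives log[H⁺] = -6.262, so pH = 6.26.

pH = 6.26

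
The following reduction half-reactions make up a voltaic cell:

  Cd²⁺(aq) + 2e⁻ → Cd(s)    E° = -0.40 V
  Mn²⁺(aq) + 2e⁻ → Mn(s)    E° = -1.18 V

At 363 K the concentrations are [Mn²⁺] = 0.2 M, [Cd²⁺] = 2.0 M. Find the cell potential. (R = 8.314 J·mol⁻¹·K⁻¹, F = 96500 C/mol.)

The Cd²⁺/Cd couple has the higher reduction potential and acts as the cathode, so E°_cell = -0.40 − (-1.18) = 0.78 V.
Balancing electrons gives n = 2; the reaction quotient is Q = [Mn²⁺]/[Cd²⁺] = 0.100.
E = E° − (RT/nF) ln Q = 0.78 − (8.314×363)/(2×96500) × (-2.303) = 0.780 + 0.036 = 0.816 V.

0.816 V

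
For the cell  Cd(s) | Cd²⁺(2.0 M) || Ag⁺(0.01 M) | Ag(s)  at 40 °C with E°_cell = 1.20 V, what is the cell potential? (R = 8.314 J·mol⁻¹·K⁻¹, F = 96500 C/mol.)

1.07 V

Balancing electrons gives n = 2; the reaction quotient is Q = [Cd²⁺]/[Ag⁺]^2 = 2 × 10^4.
E = E° − (RT/nF) ln Q = 1.20 − (8.314×313)/(2×96500) × (9.903) = 1.200 − 0.134 = 1.066 V.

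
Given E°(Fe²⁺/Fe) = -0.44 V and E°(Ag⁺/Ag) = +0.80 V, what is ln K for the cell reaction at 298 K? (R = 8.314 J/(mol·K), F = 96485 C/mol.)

ln K = 96.6

E°_cell = +0.80 − (-0.44) = 1.24 V, with n = 2 electrons transferred.
At equilibrium E = 0, so the Nernst equation gives ln K = nFE°/RT = (2)(96485)(1.24)/((8.314)(298)) = 96.58.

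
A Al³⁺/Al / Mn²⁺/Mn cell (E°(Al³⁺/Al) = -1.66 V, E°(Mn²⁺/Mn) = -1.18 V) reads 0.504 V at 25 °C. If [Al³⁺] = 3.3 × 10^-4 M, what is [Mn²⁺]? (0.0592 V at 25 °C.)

From the Nernst equation, log Q = n(E° − E)/0.0592 = 6(0.48 − 0.504)/0.0592 = -2.432, so Q = 0.00369.
With Q = [Al³⁺]^2/[Mn²⁺]^3 and the known concentrations, [Mn²⁺]^3 in the denominator gives [Mn²⁺] = 0.031 M.

0.031 M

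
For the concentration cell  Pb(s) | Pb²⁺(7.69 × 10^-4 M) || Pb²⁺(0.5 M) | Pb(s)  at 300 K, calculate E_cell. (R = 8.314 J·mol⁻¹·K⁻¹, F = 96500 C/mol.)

Both half-cells are Pb²⁺/Pb, so E°_cell = 0. The concentrated side is the cathode; the cell reaction moves Pb²⁺ from high to low concentration with n = 2.
Q = [Pb²⁺]_dilute/[Pb²⁺]_conc = 7.69 × 10^-4/0.5 = 0.00154.
E = 0 − (RT/nF) ln Q = −((8.314×300)/(2×96500))(-6.477) = 0.0837 V.

0.084 V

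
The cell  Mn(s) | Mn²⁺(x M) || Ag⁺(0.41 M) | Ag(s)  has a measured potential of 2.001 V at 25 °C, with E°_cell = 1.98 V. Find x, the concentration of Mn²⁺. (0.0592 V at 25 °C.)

0.033 M

From the Nernst equation, log Q = n(E° − E)/0.0592 = 2(1.98 − 2.001)/0.0592 = -0.709, so Q = 0.195.
With Q = [Mn²⁺]/[Ag⁺]^2 and the known concentrations, [Mn²⁺] in the numerator gives [Mn²⁺] = 0.033 M.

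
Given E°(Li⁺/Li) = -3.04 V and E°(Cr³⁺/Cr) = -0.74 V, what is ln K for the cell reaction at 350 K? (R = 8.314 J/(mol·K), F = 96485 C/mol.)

ln K = 228.8

E°_cell = -0.74 − (-3.04) = 2.30 V, with n = 3 electrons transferred.
At equilibrium E = 0, so the Nernst equation gives ln K = nFE°/RT = (3)(96485)(2.30)/((8.314)(350)) = 228.79.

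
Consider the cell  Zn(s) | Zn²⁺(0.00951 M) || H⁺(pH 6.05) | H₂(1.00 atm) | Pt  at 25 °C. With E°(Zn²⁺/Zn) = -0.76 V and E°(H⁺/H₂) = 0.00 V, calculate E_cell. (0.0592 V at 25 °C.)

0.46 V

The hydrogen couple is the cathode, so E°_cell = 0.76 V; n = 2.
[H⁺] = 10^(−6.05) = 8.9 × 10^-7 M, and Q = [Zn²⁺]·P(H₂) / [H⁺]^2 = 1.2 × 10^10.
E = E° − (0.0592/2) log Q = 0.76 − (0.0592/2)(10.078) = 0.462 V.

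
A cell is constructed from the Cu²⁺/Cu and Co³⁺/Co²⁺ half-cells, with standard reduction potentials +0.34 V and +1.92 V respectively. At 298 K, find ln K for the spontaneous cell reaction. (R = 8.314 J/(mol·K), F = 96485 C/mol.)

ln K = 123.1

E°_cell = +1.92 − (+0.34) = 1.58 V, with n = 2 electrons transferred.
At equilibrium E = 0, so the Nernst equation gives ln K = nFE°/RT = (2)(96485)(1.58)/((8.314)(298)) = 123.06.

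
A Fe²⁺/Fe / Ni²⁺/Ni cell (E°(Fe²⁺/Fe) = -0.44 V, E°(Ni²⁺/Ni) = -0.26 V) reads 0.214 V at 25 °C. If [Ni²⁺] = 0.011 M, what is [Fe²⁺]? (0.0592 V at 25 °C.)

From the Nernst equation, log Q = n(E° − E)/0.0592 = 2(0.18 − 0.214)/0.0592 = -1.149, so Q = 0.0710.
With Q = [Fe²⁺]/[Ni²⁺] and the known concentrations, [Fe²⁺] in the numerator gives [Fe²⁺] = 7.8 × 10^-4 M.

7.8 × 10^-4 M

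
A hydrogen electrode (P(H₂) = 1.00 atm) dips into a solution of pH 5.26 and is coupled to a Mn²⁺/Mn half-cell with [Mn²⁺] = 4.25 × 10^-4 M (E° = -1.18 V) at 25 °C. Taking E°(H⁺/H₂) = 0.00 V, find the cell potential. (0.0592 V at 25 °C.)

The hydrogen couple is the cathode, so E°_cell = 1.18 V; n = 2.
[H⁺] = 10^(−5.26) = 5.5 × 10^-6 M, and Q = [Mn²⁺]·P(H₂) / [H⁺]^2 = 1.41 × 10^7.
E = E° − (0.0592/2) log Q = 1.18 − (0.0592/2)(7.148) = 0.968 V.

0.97 V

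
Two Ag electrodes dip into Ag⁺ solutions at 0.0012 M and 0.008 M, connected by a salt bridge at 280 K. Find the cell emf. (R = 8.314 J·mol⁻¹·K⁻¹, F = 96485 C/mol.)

Both half-cells are Ag⁺/Ag, so E°_cell = 0. The concentrated side is the cathode; the cell reaction moves Ag⁺ from high to low concentration with n = 1.
Q = [Ag⁺]_dilute/[Ag⁺]_conc = 0.0012/0.008 = 0.150.
E = 0 − (RT/nF) ln Q = −((8.314×280)/(1×96485))(-1.897) = 0.0458 V.

0.046 V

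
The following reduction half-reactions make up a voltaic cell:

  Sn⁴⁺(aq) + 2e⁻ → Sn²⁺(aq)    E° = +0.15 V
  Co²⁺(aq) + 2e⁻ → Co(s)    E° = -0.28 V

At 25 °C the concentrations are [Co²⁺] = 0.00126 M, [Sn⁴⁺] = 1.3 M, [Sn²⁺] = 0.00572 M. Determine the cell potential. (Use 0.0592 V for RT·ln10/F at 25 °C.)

The Sn⁴⁺/Sn²⁺ couple has the higher reduction potential and acts as the cathode, so E°_cell = +0.15 − (-0.28) = 0.43 V.
Balancing electrons gives n = 2; the reaction quotient is Q = [Co²⁺]·[Sn²⁺]/[Sn⁴⁺] = 5.54 × 10^-6.
At 25 °C, E = E° − (0.0592/n) log Q = 0.43 − (0.0592/2)(-5.256) = 0.430 + 0.156 = 0.586 V.

0.586 V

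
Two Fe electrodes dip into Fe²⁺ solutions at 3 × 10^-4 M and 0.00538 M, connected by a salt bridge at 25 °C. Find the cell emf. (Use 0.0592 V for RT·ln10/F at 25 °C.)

0.037 V

Both half-cells are Fe²⁺/Fe, so E°_cell = 0. The concentrated side is the cathode; the cell reaction moves Fe²⁺ from high to low concentration with n = 2.
Q = [Fe²⁺]_dilute/[Fe²⁺]_conc = 3 × 10^-4/0.00538 = 0.0558.
E = 0 − (0.0592/2) log Q = −(0.0592/2)(-1.254) = 0.0371 V.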